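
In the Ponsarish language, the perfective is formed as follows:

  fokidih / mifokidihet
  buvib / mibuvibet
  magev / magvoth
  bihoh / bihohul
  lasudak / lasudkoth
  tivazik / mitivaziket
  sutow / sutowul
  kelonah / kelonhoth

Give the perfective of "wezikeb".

wezikboth

fokidih and bihoh both end in -h yet inflect differently (mifokidihet, bihohul), so the final letter is not what conditions the rule; the last vowel is.
"wezikeb" has last vowel 'e'. The one such stem in the data (magev → magvoth) deletes the last vowel and adds -oth (as do lasudak, kelonah), so the same rule applies.
The other patterns: stems whose last vowel is 'i' add mi- … -et around the stem; stems whose last vowel is 'o' add -ul.
So wezikeb → wezikboth.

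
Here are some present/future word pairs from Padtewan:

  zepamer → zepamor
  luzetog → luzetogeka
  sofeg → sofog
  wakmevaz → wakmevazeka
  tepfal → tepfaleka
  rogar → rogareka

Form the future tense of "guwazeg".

guwazog

zepamer and rogar both end in -r yet inflect differently (zepamor, rogareka), so the final letter is not what conditions the rule; the last vowel is.
"guwazeg" has last vowel 'e'. The stems whose last vowel is 'e' (sofeg → sofog, zepamer → zepamor) change the last vowel to 'o'.
So guwazeg → guwazog.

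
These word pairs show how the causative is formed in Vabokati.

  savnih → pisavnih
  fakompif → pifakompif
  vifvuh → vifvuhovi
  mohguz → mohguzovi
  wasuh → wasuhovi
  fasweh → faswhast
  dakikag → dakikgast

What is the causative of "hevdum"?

hevdumovi

"hevdum" has last vowel 'u'. The stems whose last vowel is 'u' (vifvuh → vifvuhovi, mohguz → mohguzovi, wasuh → wasuhovi) add -ovi.
The other patterns: stems whose last vowel is 'i' add the prefix pi-; stems whose last vowel is 'a' or 'e' delete the last vowel and add -ast.
So hevdum → hevdumovi.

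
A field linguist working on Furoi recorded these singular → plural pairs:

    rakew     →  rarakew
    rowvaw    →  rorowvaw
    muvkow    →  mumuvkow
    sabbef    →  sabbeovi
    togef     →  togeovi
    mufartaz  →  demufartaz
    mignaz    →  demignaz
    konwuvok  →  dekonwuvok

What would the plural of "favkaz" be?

rakew and sabbef both have last vowel 'e' yet inflect differently (rarakew, sabbeovi), so the last vowel is not what conditions the rule; the final letter is.
"favkaz" ends in -z. The stems ending in -z (mufartaz → demufartaz, mignaz → demignaz) add the prefix de-.
So favkaz → defavkaz.

defavkaz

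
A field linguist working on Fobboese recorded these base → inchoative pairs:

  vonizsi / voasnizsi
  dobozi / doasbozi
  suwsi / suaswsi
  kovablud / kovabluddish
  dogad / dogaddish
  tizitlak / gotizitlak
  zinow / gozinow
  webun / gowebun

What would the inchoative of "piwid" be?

piwiddish

dogad and tizitlak both have last vowel 'a' yet inflect differently (dogaddish, gotizitlak), so the last vowel is not what conditions the rule; the final letter is.
"piwid" ends in -d. The stems ending in -d (kovablud → kovabluddish, dogad → dogaddish) double the final consonant and add -ish.
The other patterns: stems ending in -i insert -as- after the first vowel; stems ending in -k, -n or -w add the prefix go-.
So piwid → piwiddish.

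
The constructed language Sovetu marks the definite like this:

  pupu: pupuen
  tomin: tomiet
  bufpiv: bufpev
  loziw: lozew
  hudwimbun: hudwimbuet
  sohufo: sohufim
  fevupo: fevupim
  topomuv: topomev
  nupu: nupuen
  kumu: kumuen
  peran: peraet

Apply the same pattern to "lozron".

lozroet

nupu and hudwimbun both have last vowel 'u' yet inflect differently (nupuen, hudwimbuet), so the last vowel is not what conditions the rule; the final letter is.
"lozron" ends in -n. The stems ending in -n (tomin → tomiet, hudwimbun → hudwimbuet, peran → peraet) drop the final letter and add -et.
So lozron → lozroet.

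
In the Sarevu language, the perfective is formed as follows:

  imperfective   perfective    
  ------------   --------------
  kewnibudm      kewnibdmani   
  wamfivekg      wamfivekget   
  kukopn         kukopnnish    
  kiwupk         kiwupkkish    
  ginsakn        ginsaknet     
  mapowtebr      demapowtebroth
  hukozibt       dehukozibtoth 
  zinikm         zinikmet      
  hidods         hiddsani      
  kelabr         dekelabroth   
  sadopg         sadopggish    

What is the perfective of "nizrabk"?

denizrabkoth

wamfivekg and sadopg both end in -g yet inflect differently (wamfivekget, sadopggish), so the final letter is not what conditions the rule; the second-to-last letter is.
"nizrabk" has second-to-last letter 'b'. The stems whose second-to-last letter is 'b' (kelabr → dekelabroth, mapowtebr → demapowtebroth, hukozibt → dehukozibtoth) add de- … -oth around the stem.
So nizrabk → denizrabkoth.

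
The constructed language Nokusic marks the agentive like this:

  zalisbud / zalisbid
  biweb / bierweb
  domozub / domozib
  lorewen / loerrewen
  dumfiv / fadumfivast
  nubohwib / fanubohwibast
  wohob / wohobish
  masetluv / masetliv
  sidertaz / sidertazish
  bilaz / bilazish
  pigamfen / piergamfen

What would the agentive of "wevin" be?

domozub and nubohwib both end in -b yet inflect differently (domozib, fanubohwibast), so the final letter is not what conditions the rule; the last vowel is.
"wevin" has last vowel 'i'. The stems whose last vowel is 'i' (nubohwib → fanubohwibast, dumfiv → fadumfivast) add fa- … -ast around the stem.
So wevin → fawevinast.

fawevinast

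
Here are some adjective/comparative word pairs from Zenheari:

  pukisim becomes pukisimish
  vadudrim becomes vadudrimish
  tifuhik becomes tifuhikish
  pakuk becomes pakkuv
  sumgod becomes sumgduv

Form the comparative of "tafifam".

tafifamish

tifuhik and pakuk both end in -k yet inflect differently (tifuhikish, pakkuv), so the final letter is not what conditions the rule; the number of vowels is.
"tafifam" has 3 vowels. The stems with 3 vowels (pukisim → pukisimish, vadudrim → vadudrimish, tifuhik → tifuhikish) add -ish.
So tafifam → tafifamish.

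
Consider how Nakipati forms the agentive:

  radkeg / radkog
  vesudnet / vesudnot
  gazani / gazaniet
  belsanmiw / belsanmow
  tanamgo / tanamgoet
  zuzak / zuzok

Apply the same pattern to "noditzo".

noditzoet

"noditzo" ends in a vowel. The stems ending in a vowel (tanamgo → tanamgoet, gazani → gazaniet) add -et.
So noditzo → noditzoet.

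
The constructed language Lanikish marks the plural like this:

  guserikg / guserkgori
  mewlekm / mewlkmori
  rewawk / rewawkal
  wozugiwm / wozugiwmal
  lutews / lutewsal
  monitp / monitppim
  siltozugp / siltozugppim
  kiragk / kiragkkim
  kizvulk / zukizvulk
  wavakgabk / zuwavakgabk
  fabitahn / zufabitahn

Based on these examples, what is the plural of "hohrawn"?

mewlekm and wozugiwm both end in -m yet inflect differently (mewlkmori, wozugiwmal), so the final letter is not what conditions the rule; the second-to-last letter is.
"hohrawn" has second-to-last letter 'w'. The stems whose second-to-last letter is 'w' (rewawk → rewawkal, wozugiwm → wozugiwmal, lutews → lutewsal) add -al.
So hohrawn → hohrawnal.

hohrawnal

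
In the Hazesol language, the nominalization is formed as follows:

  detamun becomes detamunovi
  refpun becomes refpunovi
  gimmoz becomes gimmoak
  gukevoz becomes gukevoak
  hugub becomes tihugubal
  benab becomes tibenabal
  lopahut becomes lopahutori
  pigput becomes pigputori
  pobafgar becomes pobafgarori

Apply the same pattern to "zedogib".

detamun and hugub both have last vowel 'u' yet inflect differently (detamunovi, tihugubal), so the last vowel is not what conditions the rule; the final letter is.
"zedogib" ends in -b. The stems ending in -b (hugub → tihugubal, benab → tibenabal) add ti- … -al around the stem.
The other patterns: stems ending in -n add -ovi; stems ending in -z drop the final letter and add -ak; stems ending in -r or -t add -ori.
So zedogib → tizedogibal.

tizedogibal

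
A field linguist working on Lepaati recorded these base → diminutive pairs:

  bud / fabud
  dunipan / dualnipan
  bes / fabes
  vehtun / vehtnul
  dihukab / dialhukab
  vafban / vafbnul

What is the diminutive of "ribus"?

ribsul

vehtun and dunipan both end in -n yet inflect differently (vehtnul, dualnipan), so the final letter is not what conditions the rule; the number of vowels is.
"ribus" has 2 vowels. The stems with 2 vowels (vehtun → vehtnul, vafban → vafbnul) delete the last vowel and add -ul.
So ribus → ribsul.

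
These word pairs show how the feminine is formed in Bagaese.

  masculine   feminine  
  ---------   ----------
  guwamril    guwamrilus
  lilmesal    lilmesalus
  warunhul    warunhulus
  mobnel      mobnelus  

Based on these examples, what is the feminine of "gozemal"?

Every pair shown (guwamril → guwamrilus, lilmesal → lilmesalus, warunhul → warunhulus, …) follows the same rule: add -us.
So gozemal → gozemalus.

gozemalus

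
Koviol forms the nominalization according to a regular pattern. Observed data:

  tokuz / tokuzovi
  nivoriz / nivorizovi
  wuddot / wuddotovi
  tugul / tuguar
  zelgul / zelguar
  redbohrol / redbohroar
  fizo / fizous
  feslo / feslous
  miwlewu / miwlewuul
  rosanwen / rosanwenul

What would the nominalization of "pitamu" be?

tokuz and tugul both have last vowel 'u' yet inflect differently (tokuzovi, tuguar), so the last vowel is not what conditions the rule; the final letter is.
"pitamu" ends in -u. The one such stem in the data (miwlewu → miwlewuul) adds -ul, so the same rule applies.
The other patterns: stems ending in -t or -z add -ovi; stems ending in -l drop the final letter and add -ar; stems ending in -o add -us.
So pitamu → pitamuul.

pitamuul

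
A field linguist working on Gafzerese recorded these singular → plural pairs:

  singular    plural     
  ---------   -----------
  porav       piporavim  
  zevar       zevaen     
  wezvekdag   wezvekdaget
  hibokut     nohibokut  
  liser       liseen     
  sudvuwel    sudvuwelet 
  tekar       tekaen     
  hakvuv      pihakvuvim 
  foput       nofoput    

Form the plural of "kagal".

kagalet

"kagal" ends in -l. The one such stem in the data (sudvuwel → sudvuwelet) adds -et, so the same rule applies.
The other patterns: stems ending in -v add pi- … -im around the stem; stems ending in -r drop the final letter and add -en; stems ending in -t add the prefix no-.
So kagal → kagalet.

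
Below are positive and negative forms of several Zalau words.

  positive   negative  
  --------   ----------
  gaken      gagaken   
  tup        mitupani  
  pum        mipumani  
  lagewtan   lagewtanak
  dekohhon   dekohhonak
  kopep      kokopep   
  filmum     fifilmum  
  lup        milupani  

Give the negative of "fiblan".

lup and kopep both end in -p yet inflect differently (milupani, kokopep), so the final letter is not what conditions the rule; the number of vowels is.
"fiblan" has 2 vowels. The stems with 2 vowels (kopep → kokopep, gaken → gagaken, filmum → fifilmum) repeat the first consonant+vowel as a prefix.
The other patterns: stems with 1 vowel add mi- … -ani around the stem; stems with 3 vowels add -ak.
So fiblan → fifiblan.

fifiblan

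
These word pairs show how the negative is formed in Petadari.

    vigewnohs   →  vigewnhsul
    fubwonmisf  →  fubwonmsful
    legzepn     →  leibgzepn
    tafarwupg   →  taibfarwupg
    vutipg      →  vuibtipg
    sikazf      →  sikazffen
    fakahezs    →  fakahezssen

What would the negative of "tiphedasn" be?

"tiphedasn" has second-to-last letter 's'. The one such stem in the data (fubwonmisf → fubwonmsful) deletes the last vowel and adds -ul (as does vigewnohs), so the same rule applies.
So tiphedasn → tiphedsnul.

tiphedsnul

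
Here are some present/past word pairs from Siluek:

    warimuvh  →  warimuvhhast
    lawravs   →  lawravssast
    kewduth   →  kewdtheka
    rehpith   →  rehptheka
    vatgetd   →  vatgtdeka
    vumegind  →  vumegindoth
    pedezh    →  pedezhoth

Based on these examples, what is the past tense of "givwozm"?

givwozmoth

warimuvh and kewduth both end in -h yet inflect differently (warimuvhhast, kewdtheka), so the final letter is not what conditions the rule; the second-to-last letter is.
"givwozm" has second-to-last letter 'z'. The one such stem in the data (pedezh → pedezhoth) adds -oth, so the same rule applies.
The other patterns: stems whose second-to-last letter is 'v' double the final consonant and add -ast; stems whose second-to-last letter is 't' delete the last vowel and add -eka.
So givwozm → givwozmoth.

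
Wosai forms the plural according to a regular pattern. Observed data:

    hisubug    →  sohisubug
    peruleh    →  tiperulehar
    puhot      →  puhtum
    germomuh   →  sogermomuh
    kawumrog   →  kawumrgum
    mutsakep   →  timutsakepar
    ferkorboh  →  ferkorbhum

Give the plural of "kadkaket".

tikadkaketar

peruleh and germomuh both end in -h yet inflect differently (tiperulehar, sogermomuh), so the final letter is not what conditions the rule; the last vowel is.
"kadkaket" has last vowel 'e'. The stems whose last vowel is 'e' (mutsakep → timutsakepar, peruleh → tiperulehar) add ti- … -ar around the stem.
So kadkaket → tikadkaketar.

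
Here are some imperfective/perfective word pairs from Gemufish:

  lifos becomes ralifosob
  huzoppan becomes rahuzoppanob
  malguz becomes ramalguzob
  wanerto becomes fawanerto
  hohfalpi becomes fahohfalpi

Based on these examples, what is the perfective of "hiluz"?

rahiluzob

"hiluz" ends in a consonant. The stems ending in a consonant (lifos → ralifosob, huzoppan → rahuzoppanob, malguz → ramalguzob) add ra- … -ob around the stem.
So hiluz → rahiluzob.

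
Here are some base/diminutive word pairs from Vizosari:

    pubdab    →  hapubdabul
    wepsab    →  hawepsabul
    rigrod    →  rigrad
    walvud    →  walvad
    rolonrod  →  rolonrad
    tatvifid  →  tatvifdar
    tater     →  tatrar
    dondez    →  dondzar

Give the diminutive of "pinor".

"pinor" has last vowel 'o'. The stems whose last vowel is 'o' (rigrod → rigrad, rolonrod → rolonrad) change the last vowel to 'a'.
So pinor → pinar.

pinar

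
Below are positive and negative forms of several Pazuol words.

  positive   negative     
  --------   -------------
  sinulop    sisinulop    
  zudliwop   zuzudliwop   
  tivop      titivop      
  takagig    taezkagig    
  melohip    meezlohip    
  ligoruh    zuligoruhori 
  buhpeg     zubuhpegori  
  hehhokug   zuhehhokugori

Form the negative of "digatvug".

"digatvug" has last vowel 'u'. The stems whose last vowel is 'u' (ligoruh → zuligoruhori, hehhokug → zuhehhokugori) add zu- … -ori around the stem.
The other patterns: stems whose last vowel is 'o' repeat the first consonant+vowel as a prefix; stems whose last vowel is 'i' insert -ez- after the first vowel.
So digatvug → zudigatvugori.

zudigatvugori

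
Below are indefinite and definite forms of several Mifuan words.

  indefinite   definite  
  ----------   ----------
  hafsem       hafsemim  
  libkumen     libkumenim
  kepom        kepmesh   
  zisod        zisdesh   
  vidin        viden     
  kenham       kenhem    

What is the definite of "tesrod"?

tesrdesh

hafsem and kepom both end in -m yet inflect differently (hafsemim, kepmesh), so the final letter is not what conditions the rule; the last vowel is.
"tesrod" has last vowel 'o'. The stems whose last vowel is 'o' (kepom → kepmesh, zisod → zisdesh) delete the last vowel and add -esh.
The other patterns: stems whose last vowel is 'e' add -im; stems whose last vowel is 'a' or 'i' change the last vowel to 'e'.
So tesrod → tesrdesh.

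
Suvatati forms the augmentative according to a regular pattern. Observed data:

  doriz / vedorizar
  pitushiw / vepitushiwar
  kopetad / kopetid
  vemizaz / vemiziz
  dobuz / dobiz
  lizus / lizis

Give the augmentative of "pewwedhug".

pewwedhig

doriz and vemizaz both end in -z yet inflect differently (vedorizar, vemiziz), so the final letter is not what conditions the rule; the last vowel is.
"pewwedhug" has last vowel 'u'. The stems whose last vowel is 'u' (dobuz → dobiz, lizus → lizis) change the last vowel to 'i'.
The other pattern: stems whose last vowel is 'i' add ve- … -ar around the stem.
So pewwedhug → pewwedhig.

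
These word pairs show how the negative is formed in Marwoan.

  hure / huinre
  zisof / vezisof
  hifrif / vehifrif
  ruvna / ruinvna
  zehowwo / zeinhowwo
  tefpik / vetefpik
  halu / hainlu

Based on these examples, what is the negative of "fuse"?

zehowwo and zisof both have last vowel 'o' yet inflect differently (zeinhowwo, vezisof), so the last vowel is not what conditions the rule; whether the stem ends in a vowel or a consonant is.
"fuse" ends in a vowel. The stems ending in a vowel (halu → hainlu, ruvna → ruinvna, hure → huinre) insert -in- after the first vowel.
The other pattern: stems ending in a consonant add the prefix ve-.
So fuse → fuinse.

fuinse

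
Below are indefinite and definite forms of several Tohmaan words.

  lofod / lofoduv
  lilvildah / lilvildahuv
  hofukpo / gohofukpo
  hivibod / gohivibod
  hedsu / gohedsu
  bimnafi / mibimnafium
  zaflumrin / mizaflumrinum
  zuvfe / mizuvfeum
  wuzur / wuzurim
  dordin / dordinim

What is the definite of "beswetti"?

lofod and hivibod both end in -d yet inflect differently (lofoduv, gohivibod), so the final letter is not what conditions the rule; the first letter is.
"beswetti" begins with b-. The one such stem in the data (bimnafi → mibimnafium) adds mi- … -um around the stem, so the same rule applies.
The other patterns: stems beginning with l- add -uv; stems beginning with h- add the prefix go-; stems beginning with d- or w- add -im.
So beswetti → mibeswettium.

mibeswettium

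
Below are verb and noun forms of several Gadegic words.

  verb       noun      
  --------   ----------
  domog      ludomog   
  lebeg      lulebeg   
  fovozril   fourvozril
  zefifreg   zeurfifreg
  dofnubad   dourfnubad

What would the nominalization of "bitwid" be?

"bitwid" has 2 vowels. The stems with 2 vowels (domog → ludomog, lebeg → lulebeg) add the prefix lu-.
So bitwid → lubitwid.

lubitwid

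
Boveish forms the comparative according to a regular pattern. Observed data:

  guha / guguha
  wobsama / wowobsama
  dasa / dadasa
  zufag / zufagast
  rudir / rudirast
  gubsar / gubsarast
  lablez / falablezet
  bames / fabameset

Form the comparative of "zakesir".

zakesirast

"zakesir" ends in -r. The stems ending in -r (rudir → rudirast, gubsar → gubsarast) add -ast.
The other patterns: stems ending in -a repeat the first consonant+vowel as a prefix; stems ending in -s or -z add fa- … -et around the stem.
So zakesir → zakesirast.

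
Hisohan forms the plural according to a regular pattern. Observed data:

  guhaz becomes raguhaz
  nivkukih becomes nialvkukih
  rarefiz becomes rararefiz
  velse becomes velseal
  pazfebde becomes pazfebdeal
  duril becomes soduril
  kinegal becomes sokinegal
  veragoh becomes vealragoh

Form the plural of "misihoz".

ramisihoz

nivkukih and rarefiz both have last vowel 'i' yet inflect differently (nialvkukih, rararefiz), so the last vowel is not what conditions the rule; the final letter is.
"misihoz" ends in -z. The stems ending in -z (guhaz → raguhaz, rarefiz → rararefiz) add the prefix ra-.
The other patterns: stems ending in -h insert -al- after the first vowel; stems ending in -l add the prefix so-; stems ending in -e add -al.
So misihoz → ramisihoz.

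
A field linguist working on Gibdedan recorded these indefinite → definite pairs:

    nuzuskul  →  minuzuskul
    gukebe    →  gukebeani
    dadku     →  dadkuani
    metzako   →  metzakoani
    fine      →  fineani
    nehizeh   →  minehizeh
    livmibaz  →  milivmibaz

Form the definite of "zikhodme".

nehizeh and gukebe both have last vowel 'e' yet inflect differently (minehizeh, gukebeani), so the last vowel is not what conditions the rule; whether the stem ends in a vowel or a consonant is.
"zikhodme" ends in a vowel. The stems ending in a vowel (gukebe → gukebeani, metzako → metzakoani, dadku → dadkuani) add -ani.
The other pattern: stems ending in a consonant add the prefix mi-.
So zikhodme → zikhodmeani.

zikhodmeani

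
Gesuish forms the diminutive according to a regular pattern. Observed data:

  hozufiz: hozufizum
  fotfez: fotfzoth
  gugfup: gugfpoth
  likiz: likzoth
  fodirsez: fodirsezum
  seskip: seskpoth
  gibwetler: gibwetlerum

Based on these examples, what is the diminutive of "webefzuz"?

webefzuzum

fodirsez and likiz both end in -z yet inflect differently (fodirsezum, likzoth), so the final letter is not what conditions the rule; the number of vowels is.
"webefzuz" has 3 vowels. The stems with 3 vowels (gibwetler → gibwetlerum, fodirsez → fodirsezum, hozufiz → hozufizum) add -um.
The other pattern: stems with 2 vowels delete the last vowel and add -oth.
So webefzuz → webefzuzum.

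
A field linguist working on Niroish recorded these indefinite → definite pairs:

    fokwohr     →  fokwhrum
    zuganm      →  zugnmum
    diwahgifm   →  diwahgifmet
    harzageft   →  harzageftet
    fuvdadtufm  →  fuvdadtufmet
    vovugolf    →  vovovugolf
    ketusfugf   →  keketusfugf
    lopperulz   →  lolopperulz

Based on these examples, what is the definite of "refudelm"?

rerefudelm

zuganm and diwahgifm both end in -m yet inflect differently (zugnmum, diwahgifmet), so the final letter is not what conditions the rule; the second-to-last letter is.
"refudelm" has second-to-last letter 'l'. The stems whose second-to-last letter is 'l' (vovugolf → vovovugolf, lopperulz → lolopperulz) repeat the first consonant+vowel as a prefix.
The other patterns: stems whose second-to-last letter is 'h' or 'n' delete the last vowel and add -um; stems whose second-to-last letter is 'f' add -et.
So refudelm → rerefudelm.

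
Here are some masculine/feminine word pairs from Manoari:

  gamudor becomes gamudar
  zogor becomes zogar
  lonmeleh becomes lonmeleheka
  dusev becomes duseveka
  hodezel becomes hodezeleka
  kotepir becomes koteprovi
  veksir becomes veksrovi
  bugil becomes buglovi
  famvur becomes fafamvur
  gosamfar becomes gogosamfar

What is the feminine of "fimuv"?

gamudor and kotepir both end in -r yet inflect differently (gamudar, koteprovi), so the final letter is not what conditions the rule; the last vowel is.
"fimuv" has last vowel 'u'. The one such stem in the data (famvur → fafamvur) repeats the first consonant+vowel as a prefix (as does gosamfar), so the same rule applies.
So fimuv → fifimuv.

fifimuv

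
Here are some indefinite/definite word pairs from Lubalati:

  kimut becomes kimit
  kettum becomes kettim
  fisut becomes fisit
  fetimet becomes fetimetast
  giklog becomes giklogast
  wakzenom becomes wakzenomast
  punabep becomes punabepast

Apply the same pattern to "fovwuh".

fovwih

kimut and fetimet both end in -t yet inflect differently (kimit, fetimetast), so the final letter is not what conditions the rule; the last vowel is.
"fovwuh" has last vowel 'u'. The stems whose last vowel is 'u' (kimut → kimit, kettum → kettim, fisut → fisit) change the last vowel to 'i'.
So fovwuh → fovwih.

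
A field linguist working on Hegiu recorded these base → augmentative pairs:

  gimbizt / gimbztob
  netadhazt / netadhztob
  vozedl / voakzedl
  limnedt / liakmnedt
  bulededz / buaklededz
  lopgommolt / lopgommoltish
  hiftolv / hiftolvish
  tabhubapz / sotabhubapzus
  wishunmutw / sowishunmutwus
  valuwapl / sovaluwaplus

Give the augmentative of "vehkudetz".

sovehkudetzus

gimbizt and limnedt both end in -t yet inflect differently (gimbztob, liakmnedt), so the final letter is not what conditions the rule; the second-to-last letter is.
"vehkudetz" has second-to-last letter 't'. The one such stem in the data (wishunmutw → sowishunmutwus) adds so- … -us around the stem, so the same rule applies.
So vehkudetz → sovehkudetzus.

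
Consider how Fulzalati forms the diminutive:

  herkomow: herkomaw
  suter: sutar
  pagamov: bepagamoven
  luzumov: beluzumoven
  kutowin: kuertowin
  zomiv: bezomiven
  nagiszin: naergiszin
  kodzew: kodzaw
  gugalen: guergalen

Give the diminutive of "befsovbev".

zomiv and nagiszin both have last vowel 'i' yet inflect differently (bezomiven, naergiszin), so the last vowel is not what conditions the rule; the final letter is.
"befsovbev" ends in -v. The stems ending in -v (pagamov → bepagamoven, luzumov → beluzumoven, zomiv → bezomiven) add be- … -en around the stem.
The other patterns: stems ending in -n insert -er- after the first vowel; stems ending in -r or -w change the last vowel to 'a'.
So befsovbev → bebefsovbeven.

bebefsovbeven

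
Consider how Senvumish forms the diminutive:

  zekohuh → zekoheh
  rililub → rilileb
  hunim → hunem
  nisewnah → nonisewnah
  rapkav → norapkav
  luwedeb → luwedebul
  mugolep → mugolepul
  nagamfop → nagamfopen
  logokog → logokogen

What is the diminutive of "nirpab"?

zekohuh and nisewnah both end in -h yet inflect differently (zekoheh, nonisewnah), so the final letter is not what conditions the rule; the last vowel is.
"nirpab" has last vowel 'a'. The stems whose last vowel is 'a' (nisewnah → nonisewnah, rapkav → norapkav) add the prefix no-.
So nirpab → nonirpab.

nonirpab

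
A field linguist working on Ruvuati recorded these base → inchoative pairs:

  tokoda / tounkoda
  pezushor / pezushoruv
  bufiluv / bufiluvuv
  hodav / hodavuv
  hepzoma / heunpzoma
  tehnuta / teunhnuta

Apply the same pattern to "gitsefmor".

tehnuta and hodav both have last vowel 'a' yet inflect differently (teunhnuta, hodavuv), so the last vowel is not what conditions the rule; the final letter is.
"gitsefmor" ends in -r. The one such stem in the data (pezushor → pezushoruv) adds -uv, so the same rule applies.
The other pattern: stems ending in -a insert -un- after the first vowel.
So gitsefmor → gitsefmoruv.

gitsefmoruv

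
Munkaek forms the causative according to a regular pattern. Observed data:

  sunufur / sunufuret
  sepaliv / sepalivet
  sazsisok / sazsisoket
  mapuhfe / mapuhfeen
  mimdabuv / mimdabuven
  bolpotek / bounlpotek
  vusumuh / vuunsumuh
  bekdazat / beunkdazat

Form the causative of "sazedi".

sazediet

sepaliv and mimdabuv both end in -v yet inflect differently (sepalivet, mimdabuven), so the final letter is not what conditions the rule; the first letter is.
"sazedi" begins with s-. The stems beginning with s- (sunufur → sunufuret, sepaliv → sepalivet, sazsisok → sazsisoket) add -et.
So sazedi → sazediet.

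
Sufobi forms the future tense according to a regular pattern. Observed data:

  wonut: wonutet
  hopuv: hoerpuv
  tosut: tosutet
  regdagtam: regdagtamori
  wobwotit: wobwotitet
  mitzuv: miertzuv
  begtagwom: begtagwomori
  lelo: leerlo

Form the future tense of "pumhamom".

begtagwom and lelo both have last vowel 'o' yet inflect differently (begtagwomori, leerlo), so the last vowel is not what conditions the rule; the final letter is.
"pumhamom" ends in -m. The stems ending in -m (begtagwom → begtagwomori, regdagtam → regdagtamori) add -ori.
So pumhamom → pumhamomori.

pumhamomori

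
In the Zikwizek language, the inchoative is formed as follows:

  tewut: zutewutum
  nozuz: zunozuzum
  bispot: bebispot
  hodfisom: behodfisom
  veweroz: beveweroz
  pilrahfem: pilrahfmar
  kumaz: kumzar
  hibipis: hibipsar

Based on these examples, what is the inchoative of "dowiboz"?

bedowiboz

"dowiboz" has last vowel 'o'. The stems whose last vowel is 'o' (bispot → bebispot, hodfisom → behodfisom, veweroz → beveweroz) add the prefix be-.
So dowiboz → bedowiboz.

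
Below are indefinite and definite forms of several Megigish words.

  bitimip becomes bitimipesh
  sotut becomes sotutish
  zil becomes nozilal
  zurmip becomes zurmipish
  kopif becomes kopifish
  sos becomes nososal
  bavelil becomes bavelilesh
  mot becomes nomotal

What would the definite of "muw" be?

mot and sotut both end in -t yet inflect differently (nomotal, sotutish), so the final letter is not what conditions the rule; the number of vowels is.
"muw" has 1 vowel. The stems with 1 vowel (mot → nomotal, sos → nososal, zil → nozilal) add no- … -al around the stem.
So muw → nomuwal.

nomuwal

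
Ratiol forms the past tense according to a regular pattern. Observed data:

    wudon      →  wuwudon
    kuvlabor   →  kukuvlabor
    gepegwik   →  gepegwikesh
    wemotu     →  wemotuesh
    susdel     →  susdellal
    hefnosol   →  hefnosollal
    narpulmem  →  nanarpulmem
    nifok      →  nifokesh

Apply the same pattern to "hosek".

hosekesh

nifok and hefnosol both have last vowel 'o' yet inflect differently (nifokesh, hefnosollal), so the last vowel is not what conditions the rule; the final letter is.
"hosek" ends in -k. The stems ending in -k (gepegwik → gepegwikesh, nifok → nifokesh) add -esh.
The other patterns: stems ending in -l double the final consonant and add -al; stems ending in -m, -n or -r repeat the first consonant+vowel as a prefix.
So hosek → hosekesh.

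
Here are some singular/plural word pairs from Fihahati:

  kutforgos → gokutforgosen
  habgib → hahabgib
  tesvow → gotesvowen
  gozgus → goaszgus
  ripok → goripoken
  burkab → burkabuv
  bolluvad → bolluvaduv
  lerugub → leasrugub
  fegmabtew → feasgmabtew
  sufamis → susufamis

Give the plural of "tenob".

"tenob" has last vowel 'o'. The stems whose last vowel is 'o' (ripok → goripoken, kutforgos → gokutforgosen, tesvow → gotesvowen) add go- … -en around the stem.
The other patterns: stems whose last vowel is 'a' add -uv; stems whose last vowel is 'i' repeat the first consonant+vowel as a prefix; stems whose last vowel is 'e' or 'u' insert -as- after the first vowel.
So tenob → gotenoben.

gotenoben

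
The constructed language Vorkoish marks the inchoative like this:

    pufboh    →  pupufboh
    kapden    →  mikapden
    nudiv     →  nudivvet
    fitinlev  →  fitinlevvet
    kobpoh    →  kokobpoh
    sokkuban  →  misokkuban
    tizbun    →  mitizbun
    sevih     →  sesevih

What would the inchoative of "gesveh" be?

sevih and nudiv both have last vowel 'i' yet inflect differently (sesevih, nudivvet), so the last vowel is not what conditions the rule; the final letter is.
"gesveh" ends in -h. The stems ending in -h (sevih → sesevih, pufboh → pupufboh, kobpoh → kokobpoh) repeat the first consonant+vowel as a prefix.
So gesveh → gegesveh.

gegesveh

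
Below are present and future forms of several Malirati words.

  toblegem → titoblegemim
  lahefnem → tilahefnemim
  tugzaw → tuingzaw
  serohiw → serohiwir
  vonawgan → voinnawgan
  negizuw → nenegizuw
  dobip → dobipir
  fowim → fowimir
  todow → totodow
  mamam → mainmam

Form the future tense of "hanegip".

serohiw and negizuw both end in -w yet inflect differently (serohiwir, nenegizuw), so the final letter is not what conditions the rule; the last vowel is.
"hanegip" has last vowel 'i'. The stems whose last vowel is 'i' (serohiw → serohiwir, dobip → dobipir, fowim → fowimir) add -ir.
So hanegip → hanegipir.

hanegipir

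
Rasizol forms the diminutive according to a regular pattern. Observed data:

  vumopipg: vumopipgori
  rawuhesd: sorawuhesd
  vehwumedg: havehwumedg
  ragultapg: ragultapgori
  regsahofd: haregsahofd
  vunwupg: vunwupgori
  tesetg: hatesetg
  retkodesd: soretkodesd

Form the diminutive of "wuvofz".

hawuvofz

rawuhesd and regsahofd both end in -d yet inflect differently (sorawuhesd, haregsahofd), so the final letter is not what conditions the rule; the second-to-last letter is.
"wuvofz" has second-to-last letter 'f'. The one such stem in the data (regsahofd → haregsahofd) adds the prefix ha-, so the same rule applies.
The other patterns: stems whose second-to-last letter is 'p' add -ori; stems whose second-to-last letter is 's' add the prefix so-.
So wuvofz → hawuvofz.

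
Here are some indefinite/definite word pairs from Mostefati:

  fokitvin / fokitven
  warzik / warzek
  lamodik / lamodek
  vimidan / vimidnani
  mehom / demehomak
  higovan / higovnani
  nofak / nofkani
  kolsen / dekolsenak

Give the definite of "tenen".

detenenak

nofak and warzik both end in -k yet inflect differently (nofkani, warzek), so the final letter is not what conditions the rule; the last vowel is.
"tenen" has last vowel 'e'. The one such stem in the data (kolsen → dekolsenak) adds de- … -ak around the stem, so the same rule applies.
The other patterns: stems whose last vowel is 'a' delete the last vowel and add -ani; stems whose last vowel is 'i' change the last vowel to 'e'.
So tenen → detenenak.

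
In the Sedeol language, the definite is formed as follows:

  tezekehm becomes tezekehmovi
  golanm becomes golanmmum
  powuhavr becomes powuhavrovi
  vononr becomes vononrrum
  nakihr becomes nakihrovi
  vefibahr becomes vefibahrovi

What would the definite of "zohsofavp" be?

golanm and tezekehm both end in -m yet inflect differently (golanmmum, tezekehmovi), so the final letter is not what conditions the rule; the second-to-last letter is.
"zohsofavp" has second-to-last letter 'v'. The one such stem in the data (powuhavr → powuhavrovi) adds -ovi, so the same rule applies.
The other pattern: stems whose second-to-last letter is 'n' double the final consonant and add -um.
So zohsofavp → zohsofavpovi.

zohsofavpovi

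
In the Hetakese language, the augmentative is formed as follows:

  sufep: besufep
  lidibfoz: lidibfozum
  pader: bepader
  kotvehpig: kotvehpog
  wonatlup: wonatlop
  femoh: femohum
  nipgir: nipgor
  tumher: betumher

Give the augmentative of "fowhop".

sufep and wonatlup both end in -p yet inflect differently (besufep, wonatlop), so the final letter is not what conditions the rule; the last vowel is.
"fowhop" has last vowel 'o'. The stems whose last vowel is 'o' (femoh → femohum, lidibfoz → lidibfozum) add -um.
So fowhop → fowhopum.

fowhopum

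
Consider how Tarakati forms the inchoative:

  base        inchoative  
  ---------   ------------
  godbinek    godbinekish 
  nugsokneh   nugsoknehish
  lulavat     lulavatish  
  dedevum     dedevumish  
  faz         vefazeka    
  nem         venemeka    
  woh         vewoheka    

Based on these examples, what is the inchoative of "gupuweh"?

"gupuweh" has 3 vowels. The stems with 3 vowels (godbinek → godbinekish, nugsokneh → nugsoknehish, lulavat → lulavatish) add -ish.
So gupuweh → gupuwehish.

gupuwehish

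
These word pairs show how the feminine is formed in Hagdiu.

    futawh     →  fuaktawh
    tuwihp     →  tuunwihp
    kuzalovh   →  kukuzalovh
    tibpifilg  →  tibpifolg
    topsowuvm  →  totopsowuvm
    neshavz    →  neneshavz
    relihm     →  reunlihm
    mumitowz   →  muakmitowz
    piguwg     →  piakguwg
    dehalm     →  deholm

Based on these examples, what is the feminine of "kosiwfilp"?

topsowuvm and dehalm both end in -m yet inflect differently (totopsowuvm, deholm), so the final letter is not what conditions the rule; the second-to-last letter is.
"kosiwfilp" has second-to-last letter 'l'. The stems whose second-to-last letter is 'l' (tibpifilg → tibpifolg, dehalm → deholm) change the last vowel to 'o'.
The other patterns: stems whose second-to-last letter is 'v' repeat the first consonant+vowel as a prefix; stems whose second-to-last letter is 'w' insert -ak- after the first vowel; stems whose second-to-last letter is 'h' insert -un- after the first vowel.
So kosiwfilp → kosiwfolp.

kosiwfolp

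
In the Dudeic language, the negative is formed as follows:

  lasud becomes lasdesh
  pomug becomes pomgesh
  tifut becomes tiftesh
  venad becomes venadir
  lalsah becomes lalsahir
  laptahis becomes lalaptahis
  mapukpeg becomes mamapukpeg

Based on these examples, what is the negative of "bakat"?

bakatir

"bakat" has last vowel 'a'. The stems whose last vowel is 'a' (venad → venadir, lalsah → lalsahir) add -ir.
The other patterns: stems whose last vowel is 'u' delete the last vowel and add -esh; stems whose last vowel is 'e' or 'i' repeat the first consonant+vowel as a prefix.
So bakat → bakatir.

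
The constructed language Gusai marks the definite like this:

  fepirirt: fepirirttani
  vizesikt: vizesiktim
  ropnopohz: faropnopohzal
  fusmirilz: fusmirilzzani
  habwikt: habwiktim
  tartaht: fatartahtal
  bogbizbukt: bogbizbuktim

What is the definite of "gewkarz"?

gewkarzzani

habwikt and tartaht both end in -t yet inflect differently (habwiktim, fatartahtal), so the final letter is not what conditions the rule; the second-to-last letter is.
"gewkarz" has second-to-last letter 'r'. The one such stem in the data (fepirirt → fepirirttani) doubles the final consonant and adds -ani (as does fusmirilz), so the same rule applies.
The other patterns: stems whose second-to-last letter is 'k' add -im; stems whose second-to-last letter is 'h' add fa- … -al around the stem.
So gewkarz → gewkarzzani.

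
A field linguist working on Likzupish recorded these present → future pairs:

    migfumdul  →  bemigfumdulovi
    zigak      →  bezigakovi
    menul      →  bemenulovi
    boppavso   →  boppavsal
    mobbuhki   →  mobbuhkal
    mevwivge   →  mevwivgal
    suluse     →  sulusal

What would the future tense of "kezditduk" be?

bekezditdukovi

migfumdul and mobbuhki both begin with m- yet inflect differently (bemigfumdulovi, mobbuhkal), so the first letter is not what conditions the rule; whether the stem ends in a vowel or a consonant is.
"kezditduk" ends in a consonant. The stems ending in a consonant (migfumdul → bemigfumdulovi, zigak → bezigakovi, menul → bemenulovi) add be- … -ovi around the stem.
So kezditduk → bekezditdukovi.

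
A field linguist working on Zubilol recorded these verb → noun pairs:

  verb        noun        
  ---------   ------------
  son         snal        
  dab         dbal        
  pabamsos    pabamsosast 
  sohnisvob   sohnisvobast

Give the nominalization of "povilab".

povilabast

dab and sohnisvob both end in -b yet inflect differently (dbal, sohnisvobast), so the final letter is not what conditions the rule; the number of vowels is.
"povilab" has 3 vowels. The stems with 3 vowels (pabamsos → pabamsosast, sohnisvob → sohnisvobast) add -ast.
So povilab → povilabast.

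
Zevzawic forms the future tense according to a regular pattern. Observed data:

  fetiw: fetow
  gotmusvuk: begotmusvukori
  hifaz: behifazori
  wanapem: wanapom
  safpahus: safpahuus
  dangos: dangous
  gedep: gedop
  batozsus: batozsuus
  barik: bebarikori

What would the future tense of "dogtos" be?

dogtous

"dogtos" ends in -s. The stems ending in -s (batozsus → batozsuus, dangos → dangous, safpahus → safpahuus) drop the final letter and add -us.
The other patterns: stems ending in -k or -z add be- … -ori around the stem; stems ending in -m, -p or -w change the last vowel to 'o'.
So dogtos → dogtous.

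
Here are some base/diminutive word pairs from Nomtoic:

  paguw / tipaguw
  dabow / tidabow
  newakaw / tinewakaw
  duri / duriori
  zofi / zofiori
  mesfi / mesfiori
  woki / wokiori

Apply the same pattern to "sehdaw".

tisehdaw

dabow and duri both begin with d- yet inflect differently (tidabow, duriori), so the first letter is not what conditions the rule; the final letter is.
"sehdaw" ends in -w. The stems ending in -w (paguw → tipaguw, dabow → tidabow, newakaw → tinewakaw) add the prefix ti-.
So sehdaw → tisehdaw.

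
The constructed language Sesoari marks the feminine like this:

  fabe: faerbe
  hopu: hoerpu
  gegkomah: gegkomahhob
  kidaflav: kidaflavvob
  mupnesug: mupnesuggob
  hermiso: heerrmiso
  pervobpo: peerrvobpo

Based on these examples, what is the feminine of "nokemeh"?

nokemehhob

hopu and mupnesug both have last vowel 'u' yet inflect differently (hoerpu, mupnesuggob), so the last vowel is not what conditions the rule; whether the stem ends in a vowel or a consonant is.
"nokemeh" ends in a consonant. The stems ending in a consonant (kidaflav → kidaflavvob, mupnesug → mupnesuggob, gegkomah → gegkomahhob) double the final consonant and add -ob.
The other pattern: stems ending in a vowel insert -er- after the first vowel.
So nokemeh → nokemehhob.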